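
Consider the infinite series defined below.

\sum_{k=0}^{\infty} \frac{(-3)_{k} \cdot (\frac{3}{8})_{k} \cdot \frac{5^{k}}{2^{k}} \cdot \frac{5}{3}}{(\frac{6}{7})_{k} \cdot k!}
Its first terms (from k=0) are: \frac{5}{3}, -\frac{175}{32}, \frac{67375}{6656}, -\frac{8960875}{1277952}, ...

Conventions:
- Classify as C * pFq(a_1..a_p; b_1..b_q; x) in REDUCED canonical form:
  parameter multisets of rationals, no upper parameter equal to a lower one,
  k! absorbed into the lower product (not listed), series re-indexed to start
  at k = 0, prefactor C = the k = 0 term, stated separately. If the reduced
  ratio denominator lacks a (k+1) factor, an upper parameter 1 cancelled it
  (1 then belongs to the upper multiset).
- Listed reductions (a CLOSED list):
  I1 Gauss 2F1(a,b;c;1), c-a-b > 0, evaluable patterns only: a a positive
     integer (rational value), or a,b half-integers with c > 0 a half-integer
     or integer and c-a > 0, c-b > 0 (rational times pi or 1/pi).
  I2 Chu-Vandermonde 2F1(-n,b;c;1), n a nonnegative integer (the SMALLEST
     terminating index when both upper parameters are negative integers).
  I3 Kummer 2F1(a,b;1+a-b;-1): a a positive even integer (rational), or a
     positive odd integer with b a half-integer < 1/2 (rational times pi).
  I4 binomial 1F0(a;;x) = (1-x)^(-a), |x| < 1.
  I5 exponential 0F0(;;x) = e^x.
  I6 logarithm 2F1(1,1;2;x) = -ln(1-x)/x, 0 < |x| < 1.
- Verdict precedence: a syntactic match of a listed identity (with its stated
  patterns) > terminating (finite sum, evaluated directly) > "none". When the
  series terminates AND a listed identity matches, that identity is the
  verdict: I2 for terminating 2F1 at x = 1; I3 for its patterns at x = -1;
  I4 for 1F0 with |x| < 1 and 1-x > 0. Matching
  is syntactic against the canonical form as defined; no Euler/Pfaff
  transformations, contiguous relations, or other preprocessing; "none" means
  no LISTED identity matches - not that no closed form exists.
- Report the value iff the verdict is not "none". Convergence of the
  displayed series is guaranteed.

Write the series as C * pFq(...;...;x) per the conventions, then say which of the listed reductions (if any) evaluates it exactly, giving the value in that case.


At argument \frac{5}{2}: a 2F1 with upper {-3, \frac{3}{8}}, lower {\frac{6}{7}}, scaled by C = \frac{5}{3}. Verdict: terminating - upper parameter -3 makes this a finite sum (last index 3), evaluated exactly. Sum: -\frac{294585}{425984}.

Structural cue: t_0 = \frac{5}{3} here, and the two geometric factors (C = 5/3, x = 5/2) combine into one argument.
Consecutive-term ratio: r(k) = \frac{5}{2} * (k-3) (k+\frac{3}{8}) / [(k+\frac{6}{7}) (k+1)] - poly over poly, x = \frac{5}{2} from leading terms; C = \frac{5}{3} at k = 0.


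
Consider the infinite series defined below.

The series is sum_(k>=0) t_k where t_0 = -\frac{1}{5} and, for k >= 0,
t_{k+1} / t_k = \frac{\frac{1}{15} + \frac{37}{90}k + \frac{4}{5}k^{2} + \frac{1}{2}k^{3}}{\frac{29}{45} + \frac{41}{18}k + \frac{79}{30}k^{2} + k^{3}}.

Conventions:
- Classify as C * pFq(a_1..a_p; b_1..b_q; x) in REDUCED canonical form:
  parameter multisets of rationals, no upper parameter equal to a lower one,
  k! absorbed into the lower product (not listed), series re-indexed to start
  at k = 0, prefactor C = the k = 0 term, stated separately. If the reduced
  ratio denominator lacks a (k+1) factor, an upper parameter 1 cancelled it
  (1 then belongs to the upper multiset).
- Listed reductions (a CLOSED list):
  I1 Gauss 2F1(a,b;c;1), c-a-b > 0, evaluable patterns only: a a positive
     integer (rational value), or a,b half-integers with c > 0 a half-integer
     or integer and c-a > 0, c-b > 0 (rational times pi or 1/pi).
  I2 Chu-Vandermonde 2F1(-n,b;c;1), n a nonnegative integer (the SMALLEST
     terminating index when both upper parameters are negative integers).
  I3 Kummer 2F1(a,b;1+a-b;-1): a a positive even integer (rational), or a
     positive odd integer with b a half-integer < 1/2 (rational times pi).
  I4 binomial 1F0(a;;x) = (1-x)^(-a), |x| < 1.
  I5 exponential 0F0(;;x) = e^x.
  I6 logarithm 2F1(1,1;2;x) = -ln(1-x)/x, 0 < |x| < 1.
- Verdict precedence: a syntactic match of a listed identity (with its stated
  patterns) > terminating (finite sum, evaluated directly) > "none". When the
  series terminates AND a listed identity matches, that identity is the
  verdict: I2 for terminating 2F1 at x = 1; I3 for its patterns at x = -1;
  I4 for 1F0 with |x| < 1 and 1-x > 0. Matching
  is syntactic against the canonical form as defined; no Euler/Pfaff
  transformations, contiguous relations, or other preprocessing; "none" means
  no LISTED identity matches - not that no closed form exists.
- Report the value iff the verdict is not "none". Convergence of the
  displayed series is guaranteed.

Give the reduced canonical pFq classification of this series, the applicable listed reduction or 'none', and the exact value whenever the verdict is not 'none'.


Reduced: x = \frac{1}{2}, 2F1, upper = {\frac{1}{3}, \frac{3}{5}}, lower = {\frac{29}{30}}, C = -\frac{1}{5}. Verdict: none - this 2F1 at x = \frac{1}{2} matches no listed pattern, and upper {\frac{1}{3}, \frac{3}{5}} holds no stopper.

Structural cue: from the first term -\frac{1}{5}: cancel k + 2/3 from the displayed ratio first; then C = -1/5.
Consecutive-term ratio: r(k) = \frac{1}{2} * (k+\frac{1}{3}) (k+\frac{3}{5}) / [(k+\frac{29}{30}) (k+1)] - rational in k. x = \frac{1}{2}; t_0 = -\frac{1}{5}; negate the roots.


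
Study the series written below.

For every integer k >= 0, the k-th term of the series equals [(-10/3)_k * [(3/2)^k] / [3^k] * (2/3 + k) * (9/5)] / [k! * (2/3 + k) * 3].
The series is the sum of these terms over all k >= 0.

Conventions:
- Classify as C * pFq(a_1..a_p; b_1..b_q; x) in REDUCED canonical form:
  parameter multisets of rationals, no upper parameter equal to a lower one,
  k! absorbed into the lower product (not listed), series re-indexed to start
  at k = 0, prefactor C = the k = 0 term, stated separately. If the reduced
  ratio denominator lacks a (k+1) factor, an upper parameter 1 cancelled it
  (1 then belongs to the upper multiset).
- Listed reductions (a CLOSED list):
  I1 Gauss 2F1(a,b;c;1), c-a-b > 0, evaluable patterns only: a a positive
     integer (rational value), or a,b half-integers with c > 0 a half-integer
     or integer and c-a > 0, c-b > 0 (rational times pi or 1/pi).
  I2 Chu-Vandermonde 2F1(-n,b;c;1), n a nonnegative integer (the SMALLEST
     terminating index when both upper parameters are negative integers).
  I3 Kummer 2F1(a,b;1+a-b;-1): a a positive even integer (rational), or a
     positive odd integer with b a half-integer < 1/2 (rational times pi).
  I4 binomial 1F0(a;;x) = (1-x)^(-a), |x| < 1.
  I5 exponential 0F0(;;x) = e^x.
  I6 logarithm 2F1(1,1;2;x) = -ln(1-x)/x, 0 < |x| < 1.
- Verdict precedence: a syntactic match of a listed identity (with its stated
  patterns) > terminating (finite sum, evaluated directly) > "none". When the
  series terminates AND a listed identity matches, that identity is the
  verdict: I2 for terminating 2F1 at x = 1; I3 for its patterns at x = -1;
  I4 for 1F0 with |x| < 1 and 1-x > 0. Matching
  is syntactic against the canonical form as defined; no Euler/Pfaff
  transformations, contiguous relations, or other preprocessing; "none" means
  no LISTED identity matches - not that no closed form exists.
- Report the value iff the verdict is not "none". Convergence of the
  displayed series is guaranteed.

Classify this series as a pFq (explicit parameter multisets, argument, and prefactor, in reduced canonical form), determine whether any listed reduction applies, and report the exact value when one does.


The series (x = 1/2) is 1F0: upper {-10/3}, lower {-}, prefactor 3/5. Verdict: this is binomial (I4) (the 1F0 binomial series: exponent 10/3, x = 1/2). Hence: (3/5) * (1/2)^(10/3).

Key step: x = (1/2) and the factor k + 2/3 cancels (top and bottom), leaving C = 3/5.
Step ratio: r(k) = (1/2) * (k-10/3) / [(k+1)] - rational; roots negated = parameters, x = (1/2), C = 3/5.


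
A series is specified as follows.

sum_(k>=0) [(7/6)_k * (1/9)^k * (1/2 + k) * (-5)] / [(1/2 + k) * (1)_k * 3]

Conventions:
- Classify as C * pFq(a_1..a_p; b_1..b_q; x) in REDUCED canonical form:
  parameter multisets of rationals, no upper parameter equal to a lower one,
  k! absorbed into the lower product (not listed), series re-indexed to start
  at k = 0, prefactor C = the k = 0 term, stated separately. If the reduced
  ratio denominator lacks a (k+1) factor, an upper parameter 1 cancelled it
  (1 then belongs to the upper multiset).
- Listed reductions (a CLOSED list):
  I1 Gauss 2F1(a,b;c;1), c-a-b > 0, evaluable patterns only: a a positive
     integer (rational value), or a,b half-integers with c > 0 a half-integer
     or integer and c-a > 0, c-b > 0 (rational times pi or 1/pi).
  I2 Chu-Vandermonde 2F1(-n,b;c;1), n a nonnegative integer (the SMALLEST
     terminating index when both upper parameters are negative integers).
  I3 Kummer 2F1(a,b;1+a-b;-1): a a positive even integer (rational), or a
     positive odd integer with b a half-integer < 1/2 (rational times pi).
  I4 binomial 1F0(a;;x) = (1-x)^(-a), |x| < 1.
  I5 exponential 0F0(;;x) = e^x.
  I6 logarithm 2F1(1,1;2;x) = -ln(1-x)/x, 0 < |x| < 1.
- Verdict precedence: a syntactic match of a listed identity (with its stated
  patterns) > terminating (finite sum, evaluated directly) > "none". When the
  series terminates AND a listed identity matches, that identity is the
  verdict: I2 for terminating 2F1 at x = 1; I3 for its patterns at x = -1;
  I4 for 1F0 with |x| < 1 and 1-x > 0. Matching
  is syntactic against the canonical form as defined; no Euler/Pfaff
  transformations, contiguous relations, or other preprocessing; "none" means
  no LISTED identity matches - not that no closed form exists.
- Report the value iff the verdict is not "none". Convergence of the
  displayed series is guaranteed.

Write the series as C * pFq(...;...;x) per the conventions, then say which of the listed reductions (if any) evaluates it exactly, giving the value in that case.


Classification (C = -5/3): 1F0 with upper {7/6}, lower {-}, argument x = 1/9. Verdict: binomial (I4) applies (the 1F0 binomial series: exponent -7/6, x = 1/9). Exact value: (-5/3) * (8/9)^(-7/6).

Key step: x = (1/9) and striking the common factor k + 1/2 reduces the term (prefactor -5/3).
Consecutive-term ratio: r(k) = (1/9) * (k+7/6) / [(k+1)] - rational; roots negated = parameters, x = (1/9), C = -5/3.


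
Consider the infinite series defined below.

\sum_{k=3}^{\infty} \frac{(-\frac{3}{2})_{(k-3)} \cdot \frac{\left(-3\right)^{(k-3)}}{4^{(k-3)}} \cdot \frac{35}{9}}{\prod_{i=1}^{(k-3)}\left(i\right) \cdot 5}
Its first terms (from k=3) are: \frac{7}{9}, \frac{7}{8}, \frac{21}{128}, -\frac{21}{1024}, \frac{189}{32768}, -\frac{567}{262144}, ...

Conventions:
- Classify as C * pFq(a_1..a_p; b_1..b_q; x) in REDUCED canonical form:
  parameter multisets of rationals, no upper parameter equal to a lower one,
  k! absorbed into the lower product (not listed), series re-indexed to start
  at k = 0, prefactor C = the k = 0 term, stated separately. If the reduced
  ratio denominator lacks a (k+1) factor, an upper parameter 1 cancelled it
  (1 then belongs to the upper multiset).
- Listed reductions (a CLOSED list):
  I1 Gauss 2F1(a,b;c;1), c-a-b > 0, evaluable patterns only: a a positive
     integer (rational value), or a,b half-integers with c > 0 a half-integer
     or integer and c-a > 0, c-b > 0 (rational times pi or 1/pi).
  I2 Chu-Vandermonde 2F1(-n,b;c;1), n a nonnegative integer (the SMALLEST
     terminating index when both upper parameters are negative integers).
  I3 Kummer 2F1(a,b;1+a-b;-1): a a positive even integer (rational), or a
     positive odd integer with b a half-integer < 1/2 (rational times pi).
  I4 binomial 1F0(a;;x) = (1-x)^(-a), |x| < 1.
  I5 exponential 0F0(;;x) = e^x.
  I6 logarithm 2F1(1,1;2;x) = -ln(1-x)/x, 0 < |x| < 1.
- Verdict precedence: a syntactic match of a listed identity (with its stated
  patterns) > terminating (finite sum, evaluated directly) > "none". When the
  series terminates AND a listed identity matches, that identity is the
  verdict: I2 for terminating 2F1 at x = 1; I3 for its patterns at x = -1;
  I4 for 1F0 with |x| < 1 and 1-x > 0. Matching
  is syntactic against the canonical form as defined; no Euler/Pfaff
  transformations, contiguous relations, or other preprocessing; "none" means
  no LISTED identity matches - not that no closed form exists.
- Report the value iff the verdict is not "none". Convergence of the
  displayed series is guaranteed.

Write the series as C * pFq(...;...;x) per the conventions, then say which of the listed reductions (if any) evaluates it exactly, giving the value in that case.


At argument -\frac{3}{4}: a 1F0 with upper {-\frac{3}{2}}, lower {-}, scaled by C = \frac{7}{9}. Verdict: the I4 binomial reduction applies (the 1F0 binomial series: exponent 3/2, x = -\frac{3}{4}). Exact value: \frac{7}{9} \cdot \left(\frac{7}{4}\right)^{\frac{3}{2}}.

The tell: t_0 = \frac{7}{9} here, and the product of the first k integers (prefactor 7/9) is k!.
Consecutive-term ratio: r(k) = -\frac{3}{4} * (k-\frac{3}{2}) / [(k+1)] - rational in k. x = -\frac{3}{4}; t_0 = \frac{7}{9}; negate the roots.


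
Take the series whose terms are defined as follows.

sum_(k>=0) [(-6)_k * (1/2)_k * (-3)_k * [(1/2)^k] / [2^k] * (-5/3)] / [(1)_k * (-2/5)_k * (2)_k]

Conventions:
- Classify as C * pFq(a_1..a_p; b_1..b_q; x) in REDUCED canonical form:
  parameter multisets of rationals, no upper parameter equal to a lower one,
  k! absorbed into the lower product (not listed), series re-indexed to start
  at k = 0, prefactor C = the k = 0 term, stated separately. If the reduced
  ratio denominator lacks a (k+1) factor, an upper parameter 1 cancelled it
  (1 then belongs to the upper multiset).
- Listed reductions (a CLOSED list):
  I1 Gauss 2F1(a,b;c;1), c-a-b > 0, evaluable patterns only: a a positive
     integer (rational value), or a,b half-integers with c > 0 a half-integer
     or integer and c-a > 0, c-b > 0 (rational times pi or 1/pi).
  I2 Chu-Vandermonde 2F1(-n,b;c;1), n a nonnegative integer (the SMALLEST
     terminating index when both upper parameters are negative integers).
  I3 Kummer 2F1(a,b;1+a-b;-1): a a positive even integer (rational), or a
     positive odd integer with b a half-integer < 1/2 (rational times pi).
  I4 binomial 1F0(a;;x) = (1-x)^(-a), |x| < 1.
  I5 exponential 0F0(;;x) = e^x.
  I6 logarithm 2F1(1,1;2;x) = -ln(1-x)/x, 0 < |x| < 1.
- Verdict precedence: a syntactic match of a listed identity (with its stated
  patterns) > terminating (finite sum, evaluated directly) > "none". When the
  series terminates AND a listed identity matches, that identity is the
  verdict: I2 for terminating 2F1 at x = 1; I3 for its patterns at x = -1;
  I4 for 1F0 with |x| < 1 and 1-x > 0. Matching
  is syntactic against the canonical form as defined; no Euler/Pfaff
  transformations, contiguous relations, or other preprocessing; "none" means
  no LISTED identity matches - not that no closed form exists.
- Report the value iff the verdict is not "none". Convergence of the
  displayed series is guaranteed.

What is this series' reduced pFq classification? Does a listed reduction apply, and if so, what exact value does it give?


Key observation: t_0 = -5/3 here, and the two k-th powers (prefactor -5/3) combine into one argument.
Consecutive-term ratio: r(k) = (1/4) * (k-6) (k-3) (k+1/2) / [(k-2/5) (k+2) (k+1)] - rational; roots negated = parameters, x = (1/4), C = -5/3.

x = 1/4 here; the reduced form reads 3F2, upper {-6, -3, 1/2}, lower {-2/5, 2}, C = -5/3. Verdict: terminating - the sum ends at index 3 because -3 is a negative integer; exact evaluation follows. Sum: 69955/8192.


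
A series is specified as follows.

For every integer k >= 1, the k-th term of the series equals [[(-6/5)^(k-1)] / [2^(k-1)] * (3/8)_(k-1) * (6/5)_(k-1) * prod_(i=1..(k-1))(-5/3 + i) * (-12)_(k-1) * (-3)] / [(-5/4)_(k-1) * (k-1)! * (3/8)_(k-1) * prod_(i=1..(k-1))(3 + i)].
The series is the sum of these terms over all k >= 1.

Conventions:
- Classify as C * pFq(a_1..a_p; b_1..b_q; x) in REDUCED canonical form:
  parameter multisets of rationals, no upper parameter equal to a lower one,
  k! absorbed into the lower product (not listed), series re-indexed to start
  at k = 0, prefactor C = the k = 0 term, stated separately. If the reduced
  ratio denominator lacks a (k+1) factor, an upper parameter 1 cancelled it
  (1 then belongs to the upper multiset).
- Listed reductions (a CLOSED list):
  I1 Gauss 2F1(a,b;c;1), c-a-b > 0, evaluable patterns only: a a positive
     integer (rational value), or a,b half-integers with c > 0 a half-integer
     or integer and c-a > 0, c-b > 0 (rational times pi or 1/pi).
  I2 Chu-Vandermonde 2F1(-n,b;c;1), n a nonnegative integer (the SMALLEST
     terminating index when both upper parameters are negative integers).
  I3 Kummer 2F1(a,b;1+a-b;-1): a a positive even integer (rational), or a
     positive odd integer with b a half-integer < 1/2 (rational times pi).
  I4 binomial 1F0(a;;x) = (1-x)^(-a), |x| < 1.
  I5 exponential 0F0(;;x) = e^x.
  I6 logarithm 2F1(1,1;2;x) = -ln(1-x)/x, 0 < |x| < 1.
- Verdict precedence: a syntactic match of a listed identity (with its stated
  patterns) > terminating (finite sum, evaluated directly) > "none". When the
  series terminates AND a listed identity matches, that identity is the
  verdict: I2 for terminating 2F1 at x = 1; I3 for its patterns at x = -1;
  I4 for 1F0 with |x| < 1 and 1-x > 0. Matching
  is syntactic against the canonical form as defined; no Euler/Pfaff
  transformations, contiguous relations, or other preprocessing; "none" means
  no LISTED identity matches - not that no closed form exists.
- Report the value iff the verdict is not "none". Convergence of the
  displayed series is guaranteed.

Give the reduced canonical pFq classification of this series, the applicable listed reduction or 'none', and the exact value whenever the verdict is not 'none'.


Structural cue: t_0 = -3 here, and the two k-th powers (prefactor -3) combine into one argument.
Term ratio: r(k) = (-3/5) * (k-12) (k-2/3) (k+6/5) / [(k-5/4) (k+4) (k+1)] ; factor over Q: parameters, x = (-3/5), and C = -3.

This is -3 * 3F2(-12, -2/3, 6/5; -5/4, 4; -3/5) in reduced canonical form. Verdict: terminating. With -12 upstairs the series is a 13-term polynomial sum; evaluated term by term. Value: 36471288286482234040928503/791184604167938232421875.


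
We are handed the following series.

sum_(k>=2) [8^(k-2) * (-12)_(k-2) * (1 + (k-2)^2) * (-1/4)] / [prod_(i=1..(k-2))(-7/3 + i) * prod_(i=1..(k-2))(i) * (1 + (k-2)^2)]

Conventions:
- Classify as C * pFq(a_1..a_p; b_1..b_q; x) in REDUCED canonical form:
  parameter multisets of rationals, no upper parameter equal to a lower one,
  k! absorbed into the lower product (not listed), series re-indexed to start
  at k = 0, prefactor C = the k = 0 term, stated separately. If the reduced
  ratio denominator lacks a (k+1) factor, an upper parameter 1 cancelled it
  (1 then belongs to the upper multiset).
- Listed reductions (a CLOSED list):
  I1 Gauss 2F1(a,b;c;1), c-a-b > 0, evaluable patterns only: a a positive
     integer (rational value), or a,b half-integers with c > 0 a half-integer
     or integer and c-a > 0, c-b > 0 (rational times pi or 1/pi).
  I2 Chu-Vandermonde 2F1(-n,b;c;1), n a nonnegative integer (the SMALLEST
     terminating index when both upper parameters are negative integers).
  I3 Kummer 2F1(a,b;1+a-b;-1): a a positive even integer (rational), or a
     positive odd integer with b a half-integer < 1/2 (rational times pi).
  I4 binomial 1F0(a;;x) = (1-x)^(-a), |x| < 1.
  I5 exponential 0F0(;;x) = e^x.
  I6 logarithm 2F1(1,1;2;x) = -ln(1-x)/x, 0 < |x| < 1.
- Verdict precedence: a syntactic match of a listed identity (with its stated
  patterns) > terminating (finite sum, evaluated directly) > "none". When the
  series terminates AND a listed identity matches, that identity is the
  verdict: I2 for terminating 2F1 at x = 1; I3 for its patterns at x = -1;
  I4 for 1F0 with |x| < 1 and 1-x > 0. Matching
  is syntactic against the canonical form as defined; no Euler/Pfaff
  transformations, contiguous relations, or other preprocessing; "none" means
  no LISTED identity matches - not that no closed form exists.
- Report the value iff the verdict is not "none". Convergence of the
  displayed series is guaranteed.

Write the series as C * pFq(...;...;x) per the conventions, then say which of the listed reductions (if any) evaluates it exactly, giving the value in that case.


At argument 8: a 1F1 with upper {-12}, lower {-4/3}, scaled by C = -1/4. Verdict: terminating - upper parameter -12 makes this a finite sum (last index 12), evaluated exactly. Its exact value is 216798617819/162147700.

Structural cue: from the first term -1/4: the lower running product (C = -1/4, x = 8) is a rising factorial.
Ratio: r(k) = 8 * (k-12) / [(k-4/3) (k+1)] - rational; roots negated = parameters, x = 8, C = -1/4.


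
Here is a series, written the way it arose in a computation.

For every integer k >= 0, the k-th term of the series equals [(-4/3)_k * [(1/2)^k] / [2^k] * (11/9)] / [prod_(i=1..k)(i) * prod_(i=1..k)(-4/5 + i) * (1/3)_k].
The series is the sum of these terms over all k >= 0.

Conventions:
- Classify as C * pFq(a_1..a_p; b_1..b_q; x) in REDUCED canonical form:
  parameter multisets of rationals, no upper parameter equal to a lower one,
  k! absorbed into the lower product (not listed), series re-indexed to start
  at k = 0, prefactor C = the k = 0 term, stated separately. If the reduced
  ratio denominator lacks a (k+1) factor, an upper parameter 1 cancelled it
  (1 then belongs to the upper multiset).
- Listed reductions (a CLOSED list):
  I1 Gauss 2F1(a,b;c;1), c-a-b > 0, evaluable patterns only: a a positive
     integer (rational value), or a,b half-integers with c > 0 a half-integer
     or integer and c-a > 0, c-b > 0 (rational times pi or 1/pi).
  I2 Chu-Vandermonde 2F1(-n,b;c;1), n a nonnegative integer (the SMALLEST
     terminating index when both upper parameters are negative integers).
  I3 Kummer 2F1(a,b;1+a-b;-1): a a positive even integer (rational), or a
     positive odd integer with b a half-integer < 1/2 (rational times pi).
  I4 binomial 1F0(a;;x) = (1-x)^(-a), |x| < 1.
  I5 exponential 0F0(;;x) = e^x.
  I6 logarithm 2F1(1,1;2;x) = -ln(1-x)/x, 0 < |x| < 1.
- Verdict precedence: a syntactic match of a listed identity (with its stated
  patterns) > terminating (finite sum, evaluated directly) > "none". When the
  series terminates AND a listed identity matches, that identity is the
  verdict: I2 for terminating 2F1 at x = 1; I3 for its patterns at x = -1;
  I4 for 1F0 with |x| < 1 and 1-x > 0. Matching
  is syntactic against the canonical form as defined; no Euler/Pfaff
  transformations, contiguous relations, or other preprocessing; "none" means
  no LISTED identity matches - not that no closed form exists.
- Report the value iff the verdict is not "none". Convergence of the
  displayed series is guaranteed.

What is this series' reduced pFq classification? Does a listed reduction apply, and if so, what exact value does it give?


The tell: from the first term 11/9: the two k-th powers (C = 11/9, x = 1/4) combine into one argument.
Step ratio: r(k) = (1/4) * (k-4/3) / [(k+1/5) (k+1/3) (k+1)] ; factor over Q: parameters, x = (1/4), and C = 11/9.

The series (x = 1/4) is 1F2: upper {-4/3}, lower {1/5, 1/3}, prefactor 11/9. Verdict: none. A 1F2 with upper {-4/3} fits none of I1-I6 at x = 1/4; the sum runs forever.


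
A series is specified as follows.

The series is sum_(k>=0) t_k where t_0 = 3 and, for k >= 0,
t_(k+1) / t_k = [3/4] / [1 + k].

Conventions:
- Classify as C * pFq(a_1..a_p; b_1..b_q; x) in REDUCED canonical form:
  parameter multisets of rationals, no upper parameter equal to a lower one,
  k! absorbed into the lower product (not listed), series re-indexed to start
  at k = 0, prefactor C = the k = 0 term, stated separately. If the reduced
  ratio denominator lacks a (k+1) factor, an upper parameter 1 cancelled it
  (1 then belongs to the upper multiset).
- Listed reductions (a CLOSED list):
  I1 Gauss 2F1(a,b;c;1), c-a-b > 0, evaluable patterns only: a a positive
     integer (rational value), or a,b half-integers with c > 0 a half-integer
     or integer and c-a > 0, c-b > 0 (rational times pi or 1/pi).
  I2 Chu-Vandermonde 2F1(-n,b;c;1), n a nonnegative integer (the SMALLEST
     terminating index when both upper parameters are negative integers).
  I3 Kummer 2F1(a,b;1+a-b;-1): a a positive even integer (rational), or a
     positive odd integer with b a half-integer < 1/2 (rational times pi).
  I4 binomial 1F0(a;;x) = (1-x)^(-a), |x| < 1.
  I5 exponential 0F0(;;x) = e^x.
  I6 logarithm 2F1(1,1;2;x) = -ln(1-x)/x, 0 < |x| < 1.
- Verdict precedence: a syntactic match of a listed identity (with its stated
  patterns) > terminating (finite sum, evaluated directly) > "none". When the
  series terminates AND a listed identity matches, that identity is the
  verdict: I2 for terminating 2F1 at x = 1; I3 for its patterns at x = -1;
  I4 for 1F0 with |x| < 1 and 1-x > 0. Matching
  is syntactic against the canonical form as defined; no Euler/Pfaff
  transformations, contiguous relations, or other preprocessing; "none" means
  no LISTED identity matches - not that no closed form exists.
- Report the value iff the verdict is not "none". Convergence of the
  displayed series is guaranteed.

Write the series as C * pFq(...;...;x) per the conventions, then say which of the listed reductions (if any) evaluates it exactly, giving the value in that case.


Reduced: x = 3/4, 0F0, upper = {-}, lower = {-}, C = 3. Verdict: the I5 exponential reduction fires (the 0F0 exponential series at x = 3/4). Value: 3 * e^(3/4).

Key step: t_0 = 3 here, and roots of the ratio polynomials (prefactor 3) are the negated parameters.
Consecutive-term ratio: r(k) = (3/4) * 1 / [(k+1)] - rational; roots negated = parameters, x = (3/4), C = 3.


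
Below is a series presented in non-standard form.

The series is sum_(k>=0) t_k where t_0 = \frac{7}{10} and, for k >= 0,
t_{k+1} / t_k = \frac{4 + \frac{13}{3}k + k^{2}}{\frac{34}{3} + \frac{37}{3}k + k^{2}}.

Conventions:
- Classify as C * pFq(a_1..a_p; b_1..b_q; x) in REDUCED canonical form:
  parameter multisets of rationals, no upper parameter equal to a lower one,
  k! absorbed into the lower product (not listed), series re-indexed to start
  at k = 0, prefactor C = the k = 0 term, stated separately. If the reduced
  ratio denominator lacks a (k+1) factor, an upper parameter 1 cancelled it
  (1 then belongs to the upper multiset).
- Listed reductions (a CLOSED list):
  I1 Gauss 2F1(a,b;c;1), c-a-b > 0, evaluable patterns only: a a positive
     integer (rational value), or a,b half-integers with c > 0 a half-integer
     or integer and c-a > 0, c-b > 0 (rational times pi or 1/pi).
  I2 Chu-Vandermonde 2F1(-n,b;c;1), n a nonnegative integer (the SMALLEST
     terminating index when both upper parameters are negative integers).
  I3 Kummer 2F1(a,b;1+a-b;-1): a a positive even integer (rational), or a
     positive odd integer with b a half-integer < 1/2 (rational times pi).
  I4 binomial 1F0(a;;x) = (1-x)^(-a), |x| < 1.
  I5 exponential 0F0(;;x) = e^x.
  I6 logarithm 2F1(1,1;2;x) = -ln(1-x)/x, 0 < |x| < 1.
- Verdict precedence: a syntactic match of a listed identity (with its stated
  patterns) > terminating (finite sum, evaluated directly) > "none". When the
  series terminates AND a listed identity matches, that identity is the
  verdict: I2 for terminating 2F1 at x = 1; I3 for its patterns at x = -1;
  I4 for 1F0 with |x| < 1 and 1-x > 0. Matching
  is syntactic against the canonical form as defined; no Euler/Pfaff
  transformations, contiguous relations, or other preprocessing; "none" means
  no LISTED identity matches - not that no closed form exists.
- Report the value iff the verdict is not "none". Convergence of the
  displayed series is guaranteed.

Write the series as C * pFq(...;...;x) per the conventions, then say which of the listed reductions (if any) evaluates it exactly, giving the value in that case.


This is \frac{7}{10} * 2F1(\frac{4}{3}, 3; \frac{34}{3}; 1) in reduced canonical form. Verdict: this is Gauss's theorem (I1) (x = 1: the Gamma ratio telescopes since c-a-b = 7 > 0 and a = 3 in Z>0). Its exact value is \frac{1085}{972}.

First insight: x = 1 and the expanded ratio factors over Q; C = 7/10, x = 1, roots give parameters.
Consecutive-term ratio: r(k) = 1 * (k+\frac{4}{3}) (k+3) / [(k+\frac{34}{3}) (k+1)] - poly over poly, x = 1 from leading terms; C = \frac{7}{10} at k = 0.


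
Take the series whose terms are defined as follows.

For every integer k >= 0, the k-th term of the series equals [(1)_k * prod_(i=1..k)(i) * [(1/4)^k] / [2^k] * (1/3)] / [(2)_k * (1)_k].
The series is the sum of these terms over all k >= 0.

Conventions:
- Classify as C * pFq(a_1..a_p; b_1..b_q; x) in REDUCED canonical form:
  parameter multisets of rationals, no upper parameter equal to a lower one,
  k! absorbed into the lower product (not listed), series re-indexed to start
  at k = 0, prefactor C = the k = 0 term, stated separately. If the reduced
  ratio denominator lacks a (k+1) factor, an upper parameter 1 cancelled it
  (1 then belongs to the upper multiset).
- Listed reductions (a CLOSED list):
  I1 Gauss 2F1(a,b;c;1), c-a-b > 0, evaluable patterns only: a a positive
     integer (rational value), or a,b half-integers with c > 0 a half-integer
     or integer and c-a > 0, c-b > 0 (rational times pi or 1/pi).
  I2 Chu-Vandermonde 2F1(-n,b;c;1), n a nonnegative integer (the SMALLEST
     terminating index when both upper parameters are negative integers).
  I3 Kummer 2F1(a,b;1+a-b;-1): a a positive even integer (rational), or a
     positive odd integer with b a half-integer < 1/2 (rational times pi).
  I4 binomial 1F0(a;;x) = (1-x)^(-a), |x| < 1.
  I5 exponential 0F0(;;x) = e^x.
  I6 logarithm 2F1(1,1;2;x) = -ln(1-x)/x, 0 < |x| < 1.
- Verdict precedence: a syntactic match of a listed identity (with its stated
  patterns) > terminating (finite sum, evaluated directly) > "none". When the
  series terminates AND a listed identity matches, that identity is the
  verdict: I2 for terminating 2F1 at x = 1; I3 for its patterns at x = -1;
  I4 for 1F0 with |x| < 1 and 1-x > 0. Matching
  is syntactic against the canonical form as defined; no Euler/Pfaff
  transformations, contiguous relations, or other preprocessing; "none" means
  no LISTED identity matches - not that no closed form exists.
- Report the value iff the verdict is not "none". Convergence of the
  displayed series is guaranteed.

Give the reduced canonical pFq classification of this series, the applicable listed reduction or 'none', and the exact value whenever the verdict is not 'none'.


With C = 1/3: the canonical form is 2F1(1, 1; 2; 1/8). Verdict: this is the I6 logarithm reduction (the logarithm: parameters (1,1;2), x = 1/8). Sum: (-8/3) * ln(7/8).

First insight: from the first term 1/3: (1)_k (prefactor 1/3) is k! itself.
Consecutive-term ratio: r(k) = (1/8) * (k+1) (k+1) / [(k+2) (k+1)] - rational in k, leading ratio (1/8); with t_0 = 1/3, classification follows.


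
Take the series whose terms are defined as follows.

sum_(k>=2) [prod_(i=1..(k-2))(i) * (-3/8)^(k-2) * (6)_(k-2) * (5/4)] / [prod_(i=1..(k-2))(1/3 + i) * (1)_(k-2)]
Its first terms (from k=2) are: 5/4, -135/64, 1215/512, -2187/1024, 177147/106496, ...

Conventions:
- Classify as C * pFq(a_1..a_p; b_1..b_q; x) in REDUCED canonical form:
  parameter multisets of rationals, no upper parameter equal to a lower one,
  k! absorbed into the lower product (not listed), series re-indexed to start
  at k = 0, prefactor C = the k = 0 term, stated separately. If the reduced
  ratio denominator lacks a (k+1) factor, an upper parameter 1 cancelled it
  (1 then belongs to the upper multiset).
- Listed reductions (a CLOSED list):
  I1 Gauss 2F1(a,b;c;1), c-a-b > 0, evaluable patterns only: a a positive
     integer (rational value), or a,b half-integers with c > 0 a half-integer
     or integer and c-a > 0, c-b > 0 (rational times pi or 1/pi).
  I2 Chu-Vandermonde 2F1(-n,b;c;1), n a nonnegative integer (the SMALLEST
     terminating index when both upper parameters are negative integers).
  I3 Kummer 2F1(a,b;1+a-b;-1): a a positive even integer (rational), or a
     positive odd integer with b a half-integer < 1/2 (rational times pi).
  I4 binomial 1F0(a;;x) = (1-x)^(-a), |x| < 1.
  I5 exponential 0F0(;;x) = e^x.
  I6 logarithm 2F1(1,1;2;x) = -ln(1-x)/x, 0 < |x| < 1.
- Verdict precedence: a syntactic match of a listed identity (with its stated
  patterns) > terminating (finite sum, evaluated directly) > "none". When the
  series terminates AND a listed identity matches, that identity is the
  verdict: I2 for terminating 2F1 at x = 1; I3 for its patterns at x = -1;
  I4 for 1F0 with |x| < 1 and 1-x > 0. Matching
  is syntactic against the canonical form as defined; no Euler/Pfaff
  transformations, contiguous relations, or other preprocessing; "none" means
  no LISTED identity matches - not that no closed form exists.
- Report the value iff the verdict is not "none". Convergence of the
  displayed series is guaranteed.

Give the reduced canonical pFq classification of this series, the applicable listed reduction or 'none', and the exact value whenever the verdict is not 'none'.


Reduced: x = -3/8, 2F1, upper = {1, 6}, lower = {4/3}, C = 5/4. Verdict: none. A 2F1 with upper {1, 6} fits none of I1-I6 at x = -3/8; the sum runs forever.

Key step: t_0 = 5/4 here, and the running product (prefactor 5/4) telescopes to a rising factorial.
Adjacent-term ratio: r(k) = (-3/8) * (k+1) (k+6) / [(k+4/3) (k+1)] - rational; roots negated = parameters, x = (-3/8), C = 5/4.


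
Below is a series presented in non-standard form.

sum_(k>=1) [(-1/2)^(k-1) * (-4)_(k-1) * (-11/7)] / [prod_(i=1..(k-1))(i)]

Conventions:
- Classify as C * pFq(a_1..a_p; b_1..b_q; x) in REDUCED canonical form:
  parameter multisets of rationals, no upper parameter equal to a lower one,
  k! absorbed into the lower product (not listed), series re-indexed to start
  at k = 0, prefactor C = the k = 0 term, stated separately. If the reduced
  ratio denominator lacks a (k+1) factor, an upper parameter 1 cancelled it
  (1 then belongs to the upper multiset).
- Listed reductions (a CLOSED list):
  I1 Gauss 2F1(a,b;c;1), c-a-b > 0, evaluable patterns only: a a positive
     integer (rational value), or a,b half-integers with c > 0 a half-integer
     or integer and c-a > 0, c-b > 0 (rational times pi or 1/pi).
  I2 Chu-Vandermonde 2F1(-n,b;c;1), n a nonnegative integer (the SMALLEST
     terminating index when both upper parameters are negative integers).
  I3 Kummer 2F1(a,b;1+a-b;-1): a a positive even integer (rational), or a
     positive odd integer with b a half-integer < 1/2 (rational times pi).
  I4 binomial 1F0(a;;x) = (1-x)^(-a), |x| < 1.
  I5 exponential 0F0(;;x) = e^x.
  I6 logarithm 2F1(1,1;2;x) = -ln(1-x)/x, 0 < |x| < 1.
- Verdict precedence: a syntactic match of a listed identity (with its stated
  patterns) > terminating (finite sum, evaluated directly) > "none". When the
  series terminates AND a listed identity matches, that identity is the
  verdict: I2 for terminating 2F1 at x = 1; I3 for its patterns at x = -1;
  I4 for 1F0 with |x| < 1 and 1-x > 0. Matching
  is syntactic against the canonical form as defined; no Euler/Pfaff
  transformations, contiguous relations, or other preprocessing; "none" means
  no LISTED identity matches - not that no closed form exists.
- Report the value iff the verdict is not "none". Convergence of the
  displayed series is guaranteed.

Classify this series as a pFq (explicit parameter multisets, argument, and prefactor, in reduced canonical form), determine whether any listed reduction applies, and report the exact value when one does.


This is -11/7 * 1F0(-4; -; -1/2) in reduced canonical form. Verdict: this is binomial (I4) (the 1F0 binomial series: exponent 4, x = -1/2). Hence: -891/112.

Key observation: t_0 being -11/7, the product of the first k integers (C = -11/7) is k!.
Consecutive-term ratio: r(k) = (-1/2) * (k-4) / [(k+1)] ; factor over Q: parameters, x = (-1/2), and C = -11/7.


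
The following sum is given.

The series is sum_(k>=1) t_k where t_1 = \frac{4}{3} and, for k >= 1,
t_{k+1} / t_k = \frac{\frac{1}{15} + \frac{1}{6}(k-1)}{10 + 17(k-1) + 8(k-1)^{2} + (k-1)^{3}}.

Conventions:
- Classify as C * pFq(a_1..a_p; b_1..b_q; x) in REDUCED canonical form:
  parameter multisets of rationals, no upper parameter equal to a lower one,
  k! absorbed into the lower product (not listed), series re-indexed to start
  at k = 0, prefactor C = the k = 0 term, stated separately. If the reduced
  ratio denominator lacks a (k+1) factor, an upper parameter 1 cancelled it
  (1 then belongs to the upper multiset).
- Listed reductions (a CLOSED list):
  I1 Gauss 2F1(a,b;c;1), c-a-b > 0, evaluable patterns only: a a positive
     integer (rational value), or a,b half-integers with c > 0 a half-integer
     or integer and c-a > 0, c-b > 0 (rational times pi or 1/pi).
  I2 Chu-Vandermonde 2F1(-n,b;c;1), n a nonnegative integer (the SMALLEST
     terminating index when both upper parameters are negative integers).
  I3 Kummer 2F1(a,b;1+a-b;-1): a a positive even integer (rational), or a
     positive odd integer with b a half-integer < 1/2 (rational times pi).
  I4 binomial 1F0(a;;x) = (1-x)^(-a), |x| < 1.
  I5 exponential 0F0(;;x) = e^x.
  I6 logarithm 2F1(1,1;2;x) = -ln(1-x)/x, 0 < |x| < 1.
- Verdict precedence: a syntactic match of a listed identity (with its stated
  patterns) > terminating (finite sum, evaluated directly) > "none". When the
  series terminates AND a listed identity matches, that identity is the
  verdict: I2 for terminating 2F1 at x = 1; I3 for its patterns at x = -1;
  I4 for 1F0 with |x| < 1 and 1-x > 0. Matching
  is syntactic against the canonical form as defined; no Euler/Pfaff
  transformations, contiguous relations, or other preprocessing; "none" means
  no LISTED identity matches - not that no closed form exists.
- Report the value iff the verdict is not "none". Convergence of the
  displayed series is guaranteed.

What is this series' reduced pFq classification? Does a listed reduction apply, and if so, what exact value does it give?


Reduced: x = \frac{1}{6}, 1F2, upper = {\frac{2}{5}}, lower = {2, 5}, C = \frac{4}{3}. Verdict: none (x = \frac{1}{6}): each listed identity misses the multisets {\frac{2}{5}} ; {2, 5}.

First insight: from the first term \frac{4}{3}: factor the ratio over Q (prefactor 4/3): negated roots = parameters.
Ratio: r(k) = \frac{1}{6} * (k+\frac{2}{5}) / [(k+2) (k+5) (k+1)] - rational in k, leading ratio \frac{1}{6}; with t_0 = \frac{4}{3}, classification follows.


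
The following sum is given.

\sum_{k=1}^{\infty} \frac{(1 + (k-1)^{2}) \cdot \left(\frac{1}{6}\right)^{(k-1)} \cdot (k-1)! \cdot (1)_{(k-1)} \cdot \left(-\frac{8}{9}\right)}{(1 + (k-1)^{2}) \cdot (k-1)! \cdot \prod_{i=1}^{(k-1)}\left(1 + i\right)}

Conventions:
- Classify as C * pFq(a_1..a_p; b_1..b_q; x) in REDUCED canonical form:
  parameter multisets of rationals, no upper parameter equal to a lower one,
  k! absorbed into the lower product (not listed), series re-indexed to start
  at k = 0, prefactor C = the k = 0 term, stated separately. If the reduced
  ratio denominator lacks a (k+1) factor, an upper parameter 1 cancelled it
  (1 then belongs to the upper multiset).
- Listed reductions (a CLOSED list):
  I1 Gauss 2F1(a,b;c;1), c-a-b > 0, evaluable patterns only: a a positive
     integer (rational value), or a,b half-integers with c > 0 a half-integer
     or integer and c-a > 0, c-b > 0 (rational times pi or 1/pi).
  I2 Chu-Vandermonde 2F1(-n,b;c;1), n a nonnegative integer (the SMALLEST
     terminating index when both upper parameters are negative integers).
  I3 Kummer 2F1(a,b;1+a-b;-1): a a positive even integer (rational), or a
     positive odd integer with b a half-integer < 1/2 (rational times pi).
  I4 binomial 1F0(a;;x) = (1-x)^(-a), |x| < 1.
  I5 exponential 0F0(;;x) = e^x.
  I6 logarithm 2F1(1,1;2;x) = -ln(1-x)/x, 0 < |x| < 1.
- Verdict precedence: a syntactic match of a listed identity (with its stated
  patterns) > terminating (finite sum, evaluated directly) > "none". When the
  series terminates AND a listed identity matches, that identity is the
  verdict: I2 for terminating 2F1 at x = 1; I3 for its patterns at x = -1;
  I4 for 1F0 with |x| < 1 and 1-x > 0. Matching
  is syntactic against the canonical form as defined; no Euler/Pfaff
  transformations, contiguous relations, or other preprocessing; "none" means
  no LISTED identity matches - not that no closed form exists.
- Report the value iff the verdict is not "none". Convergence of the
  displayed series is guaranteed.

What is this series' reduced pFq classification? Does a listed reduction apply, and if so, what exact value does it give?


Key observation: x = \frac{1}{6} and the factorial ratio (C = -8/9, x = 1/6) (k+a-1)!/(a-1)! is a rising factorial (a)_k.
Step ratio: r(k) = \frac{1}{6} * (k+1) (k+1) / [(k+2) (k+1)] - rational in k. x = \frac{1}{6}; t_0 = -\frac{8}{9}; negate the roots.

Canonical form: C = -\frac{8}{9} times 2F1 with upper {1, 1}, lower {2}, x = \frac{1}{6}. Verdict: the I6 logarithm reduction matches (the logarithm: parameters (1,1;2), x = \frac{1}{6}). Sum: \frac{16}{3} \cdot \ln\left(\frac{5}{6}\right).
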